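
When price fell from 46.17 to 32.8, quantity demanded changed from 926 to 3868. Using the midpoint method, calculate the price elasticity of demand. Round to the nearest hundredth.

-3.62

%Δq = (3868 − 926)/[(926 + 3868)/2] = 2942/2397 ≈ 1.2274.
%Δp = (32.8 − 46.17)/[(46.17 + 32.8)/2] = -13.37/39.485 ≈ -0.3386.
Arc elasticity E = %Δq/%Δp ≈ 1.2274/-0.3386 ≈ -3.62.
|E| > 1: demand is elastic over this range.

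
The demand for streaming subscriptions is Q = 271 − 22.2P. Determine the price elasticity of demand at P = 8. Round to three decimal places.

At P = 8, Q = 93.4.
dQ/dP = −22.2.
Point elasticity E = (dQ/dP)·(P/Q) = -22.2 × 8/93.4 ≈ -1.901.
|E| > 1, so demand is elastic at this price.

-1.901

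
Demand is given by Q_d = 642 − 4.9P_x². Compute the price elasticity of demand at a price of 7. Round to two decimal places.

At P_x = 7, Q_d = 401.9.
dQ_d/dP_x = −2·4.9·P_x = −68.6.
Point elasticity E = (dQ_d/dP_x)·(P_x/Q_d) = -68.6 × 7/401.9 ≈ -1.19.
|E| > 1, so demand is elastic at this price.

-1.19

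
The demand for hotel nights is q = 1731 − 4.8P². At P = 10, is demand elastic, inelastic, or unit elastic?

At P = 10, q = 1251.
dq/dP = −2·4.8·P = −96.
Point elasticity E = (dq/dP)·(P/q) = -96 × 10/1251 ≈ -0.767.
|E| ≈ 0.767 < 1, so demand is inelastic.

inelastic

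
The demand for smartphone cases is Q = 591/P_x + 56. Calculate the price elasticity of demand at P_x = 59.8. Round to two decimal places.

-0.15

At P_x = 59.8, Q = 65.8829.
dQ/dP_x = −591/P_x² = −0.1653.
Point elasticity E = (dQ/dP_x)·(P_x/Q) = -0.1653 × 59.8/65.8829 ≈ -0.15.
|E| < 1, so demand is inelastic at this price.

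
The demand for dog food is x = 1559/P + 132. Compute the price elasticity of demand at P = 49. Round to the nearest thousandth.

At P = 49, x = 163.8163.
dx/dP = −1559/P² = −0.6493.
Point elasticity E = (dx/dP)·(P/x) = -0.6493 × 49/163.8163 ≈ -0.194.
|E| < 1, so demand is inelastic at this price.

-0.194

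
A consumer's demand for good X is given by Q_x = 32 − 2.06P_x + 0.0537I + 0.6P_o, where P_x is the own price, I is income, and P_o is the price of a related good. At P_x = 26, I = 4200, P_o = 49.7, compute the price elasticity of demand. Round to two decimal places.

-0.23

Substituting, Q_x = 32 − 2.06(26) + 0.0537(4200) + 0.6(49.7) = 32 − 53.56 + 225.54 + 29.82 = 233.8.
∂Q_x/∂P_x = −2.06, so E_p = (−2.06)·(26/233.8) ≈ -0.23.
|E_p| < 1: demand is inelastic.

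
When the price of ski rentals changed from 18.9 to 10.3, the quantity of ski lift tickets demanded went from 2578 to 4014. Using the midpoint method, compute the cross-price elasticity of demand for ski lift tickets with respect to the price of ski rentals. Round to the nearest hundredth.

%ΔQ_x = (4014 − 2578)/[(2578+4014)/2] = 1436/3296 ≈ 0.4357.
%ΔP_y = (10.3 − 18.9)/[(18.9+10.3)/2] ≈ -0.5890.
E_xy = 0.4357/-0.5890 ≈ -0.74.
E_xy < 0, so ski lift tickets and ski rentals are complements.

-0.74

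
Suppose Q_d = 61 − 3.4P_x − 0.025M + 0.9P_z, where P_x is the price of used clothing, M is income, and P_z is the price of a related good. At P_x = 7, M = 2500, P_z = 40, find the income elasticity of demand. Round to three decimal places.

Q_d = 61 − 3.4(7) − 0.025(2500) + 0.9(40) = 61 − 23.8 − 62.5 + 36 = 10.7.
∂Q_d/∂M = −0.025, so E_I = -0.025·(2500/10.7) ≈ -5.841.
E_I < 0: inferior good.

-5.841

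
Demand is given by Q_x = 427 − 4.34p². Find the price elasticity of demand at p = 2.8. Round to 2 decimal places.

-0.17

At p = 2.8, Q_x = 392.9744.
dQ_x/dp = −2·4.34·p = −24.304.
Point elasticity E = (dQ_x/dp)·(p/Q_x) = -24.304 × 2.8/392.9744 ≈ -0.17.
|E| < 1, so demand is inelastic at this price.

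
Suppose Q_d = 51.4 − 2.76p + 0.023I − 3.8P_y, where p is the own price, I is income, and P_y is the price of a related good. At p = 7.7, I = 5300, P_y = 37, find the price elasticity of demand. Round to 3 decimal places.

First evaluate Q_d: 51.4 − 2.76(7.7) + 0.023(5300) − 3.8(37) = 51.4 − 21.252 + 121.9 − 140.6 = 11.448.
∂Q_d/∂p = −2.76, so E_p = (−2.76)·(7.7/11.448) ≈ -1.856.
|E_p| > 1: demand is elastic.

-1.856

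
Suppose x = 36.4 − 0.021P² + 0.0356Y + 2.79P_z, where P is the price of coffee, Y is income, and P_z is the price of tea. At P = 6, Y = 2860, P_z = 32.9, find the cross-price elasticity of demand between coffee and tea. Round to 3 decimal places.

Evaluating quantity at (P, Y, P_z) gives x = 36.4 − 0.021(6)² + 0.0356(2860) + 2.79(32.9) = 36.4 − 0.756 + 101.816 + 91.791 = 229.251.
∂x/∂P_z = +2.79, so E_xy = 2.79·(32.9/229.251) ≈ 0.400.
E_xy > 0: the goods are substitutes.

0.400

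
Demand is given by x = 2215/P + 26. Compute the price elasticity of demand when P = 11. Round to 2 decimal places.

At P = 11, x = 227.3636.
dx/dP = −2215/P² = −18.3058.
Point elasticity E = (dx/dP)·(P/x) = -18.3058 × 11/227.3636 ≈ -0.89.
|E| < 1, so demand is inelastic at this price.

-0.89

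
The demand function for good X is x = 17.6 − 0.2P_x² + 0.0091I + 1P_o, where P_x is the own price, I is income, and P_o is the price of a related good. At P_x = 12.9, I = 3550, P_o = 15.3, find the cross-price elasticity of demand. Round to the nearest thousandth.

0.479

Substituting, x = 17.6 − 0.2(12.9)² + 0.0091(3550) + 1(15.3) = 17.6 − 33.282 + 32.305 + 15.3 = 31.923.
∂x/∂P_o = +1, so E_xy = 1·(15.3/31.923) ≈ 0.479.
E_xy > 0: the goods are substitutes.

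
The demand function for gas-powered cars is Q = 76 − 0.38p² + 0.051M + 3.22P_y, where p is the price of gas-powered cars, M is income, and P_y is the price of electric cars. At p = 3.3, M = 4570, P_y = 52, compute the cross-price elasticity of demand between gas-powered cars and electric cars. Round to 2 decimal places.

0.35

Substituting, Q = 76 − 0.38(3.3)² + 0.051(4570) + 3.22(52) = 76 − 4.1382 + 233.07 + 167.44 = 472.3718.
∂Q/∂P_y = +3.22, so E_xy = 3.22·(52/472.3718) ≈ 0.35.
E_xy > 0: the goods are substitutes.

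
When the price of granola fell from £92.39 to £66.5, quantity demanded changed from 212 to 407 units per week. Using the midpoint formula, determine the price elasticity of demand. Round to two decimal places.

-1.93

%ΔQ = (407 − 212)/[(212 + 407)/2] = 195/309.5 ≈ 0.6300.
%ΔP = (66.5 − 92.39)/[(92.39 + 66.5)/2] = -25.89/79.445 ≈ -0.3259.
Arc elasticity E = %ΔQ/%ΔP ≈ 0.6300/-0.3259 ≈ -1.93.
|E| > 1: demand is elastic over this range.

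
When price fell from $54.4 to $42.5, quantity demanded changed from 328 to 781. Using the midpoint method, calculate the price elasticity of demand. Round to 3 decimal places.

%Δq = (781 − 328)/[(328 + 781)/2] = 453/554.5 ≈ 0.8170.
%Δp = (42.5 − 54.4)/[(54.4 + 42.5)/2] = -11.9/48.45 ≈ -0.2456.
Arc elasticity E = %Δq/%Δp ≈ 0.8170/-0.2456 ≈ -3.326.
|E| > 1: demand is elastic over this range.

-3.326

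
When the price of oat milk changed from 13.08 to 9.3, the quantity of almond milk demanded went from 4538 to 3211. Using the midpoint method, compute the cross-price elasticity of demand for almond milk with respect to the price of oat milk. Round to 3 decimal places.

1.014

%ΔQ_x = (3211 − 4538)/[(4538+3211)/2] = -1327/3874.5 ≈ -0.3425.
%ΔP_y = (9.3 − 13.08)/[(13.08+9.3)/2] ≈ -0.3378.
E_xy = -0.3425/-0.3378 ≈ 1.014.
E_xy > 0, so almond milk and oat milk are substitutes.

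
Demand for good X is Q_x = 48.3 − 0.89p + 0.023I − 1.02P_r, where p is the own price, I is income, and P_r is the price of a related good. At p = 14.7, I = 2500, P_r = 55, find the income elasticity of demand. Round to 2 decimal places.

Substituting, Q_x = 48.3 − 0.89(14.7) + 0.023(2500) − 1.02(55) = 48.3 − 13.083 + 57.5 − 56.1 = 36.617.
∂Q_x/∂I = +0.023, so E_I = 0.023·(2500/36.617) ≈ 1.57.
E_I > 1: normal good (luxury).

1.57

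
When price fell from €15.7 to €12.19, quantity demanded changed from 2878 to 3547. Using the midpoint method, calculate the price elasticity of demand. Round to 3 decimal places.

%Δq = (3547 − 2878)/[(2878 + 3547)/2] = 669/3212.5 ≈ 0.2082.
%ΔP = (12.19 − 15.7)/[(15.7 + 12.19)/2] = -3.51/13.945 ≈ -0.2517.
Arc elasticity E = %Δq/%ΔP ≈ 0.2082/-0.2517 ≈ -0.827.
|E| < 1: demand is inelastic over this range.

-0.827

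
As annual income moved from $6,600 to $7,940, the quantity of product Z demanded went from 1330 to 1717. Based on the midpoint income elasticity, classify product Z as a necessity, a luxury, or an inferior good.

luxury

%ΔQ = (1717 − 1330)/[(1330+1717)/2] = 387/1523.5 ≈ 0.2540.
%ΔY = (7,940 − 6,600)/[(6,600+7,940)/2] = 1340/7270 ≈ 0.1843.
E_I = %ΔQ/%ΔY ≈ 1.378.
E_I > 1: normal good (luxury).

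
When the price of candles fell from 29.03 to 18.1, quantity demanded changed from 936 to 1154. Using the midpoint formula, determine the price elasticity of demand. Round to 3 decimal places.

%Δq = (1154 − 936)/[(936 + 1154)/2] = 218/1045 ≈ 0.2086.
%ΔP = (18.1 − 29.03)/[(29.03 + 18.1)/2] = -10.93/23.565 ≈ -0.4638.
Arc elasticity E = %Δq/%ΔP ≈ 0.2086/-0.4638 ≈ -0.450.
|E| < 1: demand is inelastic over this range.

-0.450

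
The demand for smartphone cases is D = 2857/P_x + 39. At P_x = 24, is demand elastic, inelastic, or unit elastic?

inelastic

At P_x = 24, D = 158.0417.
dD/dP_x = −2857/P_x² = −4.9601.
Point elasticity E = (dD/dP_x)·(P_x/D) = -4.9601 × 24/158.0417 ≈ -0.753.
|E| ≈ 0.753 < 1, so demand is inelastic.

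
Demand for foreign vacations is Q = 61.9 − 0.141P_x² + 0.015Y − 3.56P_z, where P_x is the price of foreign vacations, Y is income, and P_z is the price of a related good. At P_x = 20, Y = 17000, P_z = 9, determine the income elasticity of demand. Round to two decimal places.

1.12

First evaluate Q: 61.9 − 0.141(20)² + 0.015(17000) − 3.56(9) = 61.9 − 56.4 + 255 − 32.04 = 228.46.
∂Q/∂Y = +0.015, so E_I = 0.015·(17000/228.46) ≈ 1.12.
E_I > 1: normal good (luxury).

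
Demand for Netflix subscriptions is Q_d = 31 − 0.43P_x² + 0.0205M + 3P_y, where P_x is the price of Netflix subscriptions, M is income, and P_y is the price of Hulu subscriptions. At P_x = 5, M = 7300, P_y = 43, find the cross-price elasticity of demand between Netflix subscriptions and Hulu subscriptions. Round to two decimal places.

0.43

At the given point, Q_d = 31 − 0.43(5)² + 0.0205(7300) + 3(43) = 31 − 10.75 + 149.65 + 129 = 298.9.
∂Q_d/∂P_y = +3, so E_xy = 3·(43/298.9) ≈ 0.43.
E_xy > 0: the goods are substitutes.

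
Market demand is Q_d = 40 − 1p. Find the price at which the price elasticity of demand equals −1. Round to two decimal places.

For linear demand Q_d = a − bp, E = −bp/(a − bp). |E| = 1 ⇒ bp = a − bp ⇒ p = a/(2b).
p = 40/(2·1) = 20.00.

20.00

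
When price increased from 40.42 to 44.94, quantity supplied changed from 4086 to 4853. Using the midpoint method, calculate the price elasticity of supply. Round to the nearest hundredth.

%ΔQ = (4853 − 4086)/[(4086 + 4853)/2] = 767/4469.5 ≈ 0.1716.
%Δp = (44.94 − 40.42)/[(40.42 + 44.94)/2] = 4.52/42.68 ≈ 0.1059.
Arc elasticity E = %ΔQ/%Δp ≈ 0.1716/0.1059 ≈ 1.62.
|E| > 1: supply is elastic over this range.

1.62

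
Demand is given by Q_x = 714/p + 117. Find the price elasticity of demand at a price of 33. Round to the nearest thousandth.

-0.156

At p = 33, Q_x = 138.6364.
dQ_x/dp = −714/p² = −0.6556.
Point elasticity E = (dQ_x/dp)·(p/Q_x) = -0.6556 × 33/138.6364 ≈ -0.156.
|E| < 1, so demand is inelastic at this price.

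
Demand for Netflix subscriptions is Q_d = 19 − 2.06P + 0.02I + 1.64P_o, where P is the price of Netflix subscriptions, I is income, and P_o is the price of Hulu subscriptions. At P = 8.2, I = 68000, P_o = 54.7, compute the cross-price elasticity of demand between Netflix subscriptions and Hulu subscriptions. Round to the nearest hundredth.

At the given point, Q_d = 19 − 2.06(8.2) + 0.02(68000) + 1.64(54.7) = 19 − 16.892 + 1360 + 89.708 = 1451.816.
∂Q_d/∂P_o = +1.64, so E_xy = 1.64·(54.7/1451.816) ≈ 0.06.
E_xy > 0: the goods are substitutes.

0.06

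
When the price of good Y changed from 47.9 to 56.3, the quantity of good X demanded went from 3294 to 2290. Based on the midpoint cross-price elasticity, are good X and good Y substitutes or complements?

%ΔQ_x = (2290 − 3294)/[(3294+2290)/2] = -1004/2792 ≈ -0.3596.
%ΔP_y = (56.3 − 47.9)/[(47.9+56.3)/2] ≈ 0.1612.
E_xy = -0.3596/0.1612 ≈ -2.230.
E_xy < 0, so the goods are complements.

complements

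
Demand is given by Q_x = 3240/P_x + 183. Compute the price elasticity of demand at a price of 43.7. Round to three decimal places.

-0.288

At P_x = 43.7, Q_x = 257.1419.
dQ_x/dP_x = −3240/P_x² = −1.6966.
Point elasticity E = (dQ_x/dP_x)·(P_x/Q_x) = -1.6966 × 43.7/257.1419 ≈ -0.288.
|E| < 1, so demand is inelastic at this price.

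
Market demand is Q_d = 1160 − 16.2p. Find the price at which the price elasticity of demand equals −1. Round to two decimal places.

For linear demand Q_d = a − bp, E = −bp/(a − bp). |E| = 1 ⇒ bp = a − bp ⇒ p = a/(2b).
p = 1160/(2·16.2) ≈ 35.80.

35.80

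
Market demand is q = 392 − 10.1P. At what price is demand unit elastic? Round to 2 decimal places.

19.41

For linear demand q = a − bP, E = −bP/(a − bP). |E| = 1 ⇒ bP = a − bP ⇒ P = a/(2b).
P = 392/(2·10.1) ≈ 19.41.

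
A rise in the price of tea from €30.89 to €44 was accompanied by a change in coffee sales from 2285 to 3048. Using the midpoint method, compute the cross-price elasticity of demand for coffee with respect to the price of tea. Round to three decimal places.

0.817

%ΔQ_x = (3048 − 2285)/[(2285+3048)/2] = 763/2666.5 ≈ 0.2861.
%ΔP_y = (44 − 30.89)/[(30.89+44)/2] ≈ 0.3501.
E_xy = 0.2861/0.3501 ≈ 0.817.
E_xy > 0, so coffee and tea are substitutes.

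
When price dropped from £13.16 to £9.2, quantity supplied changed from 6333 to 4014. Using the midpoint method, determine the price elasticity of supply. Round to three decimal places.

%ΔQ = (4014 − 6333)/[(6333 + 4014)/2] = -2319/5173.5 ≈ -0.4482.
%ΔP = (9.2 − 13.16)/[(13.16 + 9.2)/2] = -3.96/11.18 ≈ -0.3542.
Arc elasticity E = %ΔQ/%ΔP ≈ -0.4482/-0.3542 ≈ 1.266.
|E| > 1: supply is elastic over this range.

1.266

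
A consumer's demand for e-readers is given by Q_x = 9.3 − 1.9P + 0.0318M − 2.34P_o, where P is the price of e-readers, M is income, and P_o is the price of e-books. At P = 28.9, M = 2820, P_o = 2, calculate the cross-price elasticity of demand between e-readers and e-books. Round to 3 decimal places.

-0.119

Substituting, Q_x = 9.3 − 1.9(28.9) + 0.0318(2820) − 2.34(2) = 9.3 − 54.91 + 89.676 − 4.68 = 39.386.
∂Q_x/∂P_o = −2.34, so E_xy = -2.34·(2/39.386) ≈ -0.119.
E_xy < 0: the goods are complements.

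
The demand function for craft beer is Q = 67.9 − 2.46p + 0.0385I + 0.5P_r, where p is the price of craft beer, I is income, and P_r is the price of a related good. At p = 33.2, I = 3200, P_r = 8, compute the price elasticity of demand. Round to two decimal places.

Q = 67.9 − 2.46(33.2) + 0.0385(3200) + 0.5(8) = 67.9 − 81.672 + 123.2 + 4 = 113.428.
∂Q/∂p = −2.46, so E_p = (−2.46)·(33.2/113.428) ≈ -0.72.
|E_p| < 1: demand is inelastic.

-0.72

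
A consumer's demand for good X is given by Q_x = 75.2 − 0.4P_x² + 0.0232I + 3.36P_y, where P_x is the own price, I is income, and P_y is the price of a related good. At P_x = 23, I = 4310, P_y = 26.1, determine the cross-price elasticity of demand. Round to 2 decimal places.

Q_x = 75.2 − 0.4(23)² + 0.0232(4310) + 3.36(26.1) = 75.2 − 211.6 + 99.992 + 87.696 = 51.288.
∂Q_x/∂P_y = +3.36, so E_xy = 3.36·(26.1/51.288) ≈ 1.71.
E_xy > 0: the goods are substitutes.

1.71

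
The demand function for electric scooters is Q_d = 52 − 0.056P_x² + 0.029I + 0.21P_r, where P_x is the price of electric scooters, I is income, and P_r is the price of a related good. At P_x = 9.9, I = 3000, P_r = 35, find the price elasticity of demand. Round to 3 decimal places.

Substituting, Q_d = 52 − 0.056(9.9)² + 0.029(3000) + 0.21(35) = 52 − 5.4886 + 87 + 7.35 = 140.8614.
∂Q_d/∂P_x = −2·0.056·P_x = -1.1088, so E_p = -1.1088·(9.9/140.8614) ≈ -0.078.
|E_p| < 1: demand is inelastic.

-0.078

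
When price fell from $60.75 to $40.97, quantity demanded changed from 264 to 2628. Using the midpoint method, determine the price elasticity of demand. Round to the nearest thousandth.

%ΔQ = (2628 − 264)/[(264 + 2628)/2] = 2364/1446 ≈ 1.6349.
%ΔP = (40.97 − 60.75)/[(60.75 + 40.97)/2] = -19.78/50.86 ≈ -0.3889.
Arc elasticity E = %ΔQ/%ΔP ≈ 1.6349/-0.3889 ≈ -4.204.
|E| > 1: demand is elastic over this range.

-4.204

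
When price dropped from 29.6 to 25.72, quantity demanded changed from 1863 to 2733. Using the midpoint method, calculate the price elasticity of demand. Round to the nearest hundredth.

%Δq = (2733 − 1863)/[(1863 + 2733)/2] = 870/2298 ≈ 0.3786.
%Δp = (25.72 − 29.6)/[(29.6 + 25.72)/2] = -3.88/27.66 ≈ -0.1403.
Arc elasticity E = %Δq/%Δp ≈ 0.3786/-0.1403 ≈ -2.70.
|E| > 1: demand is elastic over this range.

-2.70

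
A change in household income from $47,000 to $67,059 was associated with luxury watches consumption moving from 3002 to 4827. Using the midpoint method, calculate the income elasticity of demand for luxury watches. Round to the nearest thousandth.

1.325

%ΔQ = (4827 − 3002)/[(3002+4827)/2] = 1825/3914.5 ≈ 0.4662.
%ΔI = (67,059 − 47,000)/[(47,000+67,059)/2] = 20059/57029.5 ≈ 0.3517.
E_I = %ΔQ/%ΔI ≈ 1.325.
E_I > 1: normal good (luxury).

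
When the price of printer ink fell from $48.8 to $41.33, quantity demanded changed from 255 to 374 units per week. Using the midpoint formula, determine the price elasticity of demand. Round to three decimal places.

%ΔQ = (374 − 255)/[(255 + 374)/2] = 119/314.5 ≈ 0.3784.
%Δp = (41.33 − 48.8)/[(48.8 + 41.33)/2] = -7.47/45.065 ≈ -0.1658.
Arc elasticity E = %ΔQ/%Δp ≈ 0.3784/-0.1658 ≈ -2.283.
|E| > 1: demand is elastic over this range.

-2.283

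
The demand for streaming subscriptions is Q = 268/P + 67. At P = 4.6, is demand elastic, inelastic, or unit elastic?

At P = 4.6, Q = 125.2609.
dQ/dP = −268/P² = −12.6654.
Point elasticity E = (dQ/dP)·(P/Q) = -12.6654 × 4.6/125.2609 ≈ -0.465.
|E| ≈ 0.465 < 1, so demand is inelastic.

inelastic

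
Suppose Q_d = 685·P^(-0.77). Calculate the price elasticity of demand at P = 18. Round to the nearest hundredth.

For a Cobb–Douglas (constant-elasticity) form Q_d = A·P^α·…, the elasticity with respect to P equals the exponent α at every point.
Here the exponent on P is -0.77, so the price elasticity of demand is -0.77.

-0.77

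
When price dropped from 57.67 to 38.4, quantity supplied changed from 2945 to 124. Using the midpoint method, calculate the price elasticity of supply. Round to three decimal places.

4.583

%Δq = (124 − 2945)/[(2945 + 124)/2] = -2821/1534.5 ≈ -1.8384.
%ΔP = (38.4 − 57.67)/[(57.67 + 38.4)/2] = -19.27/48.035 ≈ -0.4012.
Arc elasticity E = %Δq/%ΔP ≈ -1.8384/-0.4012 ≈ 4.583.
|E| > 1: supply is elastic over this range.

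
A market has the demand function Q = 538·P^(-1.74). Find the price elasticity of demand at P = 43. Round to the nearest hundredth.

-1.74

For a Cobb–Douglas (constant-elasticity) form Q = A·P^α·…, the elasticity with respect to P equals the exponent α at every point.
Here the exponent on P is -1.74, so the price elasticity of demand is -1.74.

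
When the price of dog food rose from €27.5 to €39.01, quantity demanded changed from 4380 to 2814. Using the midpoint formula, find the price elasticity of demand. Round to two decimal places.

-1.26

%ΔQ = (2814 − 4380)/[(4380 + 2814)/2] = -1566/3597 ≈ -0.4354.
%Δp = (39.01 − 27.5)/[(27.5 + 39.01)/2] = 11.51/33.255 ≈ 0.3461.
Arc elasticity E = %ΔQ/%Δp ≈ -0.4354/0.3461 ≈ -1.26.
|E| > 1: demand is elastic over this range.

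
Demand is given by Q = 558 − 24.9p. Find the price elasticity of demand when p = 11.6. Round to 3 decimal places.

At p = 11.6, Q = 269.16.
dQ/dp = −24.9.
Point elasticity E = (dQ/dp)·(p/Q) = -24.9 × 11.6/269.16 ≈ -1.073.
|E| > 1, so demand is elastic at this price.

-1.073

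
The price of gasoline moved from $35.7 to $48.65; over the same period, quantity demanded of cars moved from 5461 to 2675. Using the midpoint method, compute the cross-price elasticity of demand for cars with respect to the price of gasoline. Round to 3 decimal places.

%ΔQ_x = (2675 − 5461)/[(5461+2675)/2] = -2786/4068 ≈ -0.6849.
%ΔP_y = (48.65 − 35.7)/[(35.7+48.65)/2] ≈ 0.3071.
E_xy = -0.6849/0.3071 ≈ -2.230.
E_xy < 0, so cars and gasoline are complements.

-2.230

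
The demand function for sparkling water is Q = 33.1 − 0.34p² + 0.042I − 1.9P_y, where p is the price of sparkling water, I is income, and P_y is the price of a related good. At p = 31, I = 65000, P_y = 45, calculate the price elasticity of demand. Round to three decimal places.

-0.278

Q = 33.1 − 0.34(31)² + 0.042(65000) − 1.9(45) = 33.1 − 326.74 + 2730 − 85.5 = 2350.86.
∂Q/∂p = −2·0.34·p = -21.08, so E_p = -21.08·(31/2350.86) ≈ -0.278.
|E_p| < 1: demand is inelastic.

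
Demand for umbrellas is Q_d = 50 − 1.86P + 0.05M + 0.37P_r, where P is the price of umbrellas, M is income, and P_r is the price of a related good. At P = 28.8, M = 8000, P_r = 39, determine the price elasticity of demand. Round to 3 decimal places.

At the given point, Q_d = 50 − 1.86(28.8) + 0.05(8000) + 0.37(39) = 50 − 53.568 + 400 + 14.43 = 410.862.
∂Q_d/∂P = −1.86, so E_p = (−1.86)·(28.8/410.862) ≈ -0.130.
|E_p| < 1: demand is inelastic.

-0.130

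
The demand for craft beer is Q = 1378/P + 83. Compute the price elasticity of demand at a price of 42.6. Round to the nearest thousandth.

At P = 42.6, Q = 115.3474.
dQ/dP = −1378/P² = −0.7593.
Point elasticity E = (dQ/dP)·(P/Q) = -0.7593 × 42.6/115.3474 ≈ -0.280.
|E| < 1, so demand is inelastic at this price.

-0.280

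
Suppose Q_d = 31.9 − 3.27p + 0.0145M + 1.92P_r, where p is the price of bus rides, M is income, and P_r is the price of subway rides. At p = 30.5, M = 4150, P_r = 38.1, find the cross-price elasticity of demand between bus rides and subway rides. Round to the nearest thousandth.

1.117

Substituting, Q_d = 31.9 − 3.27(30.5) + 0.0145(4150) + 1.92(38.1) = 31.9 − 99.735 + 60.175 + 73.152 = 65.492.
∂Q_d/∂P_r = +1.92, so E_xy = 1.92·(38.1/65.492) ≈ 1.117.
E_xy > 0: the goods are substitutes.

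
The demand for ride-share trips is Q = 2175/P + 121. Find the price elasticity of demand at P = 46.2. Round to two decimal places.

-0.28

At P = 46.2, Q = 168.0779.
dQ/dP = −2175/P² = −1.019.
Point elasticity E = (dQ/dP)·(P/Q) = -1.019 × 46.2/168.0779 ≈ -0.28.
|E| < 1, so demand is inelastic at this price.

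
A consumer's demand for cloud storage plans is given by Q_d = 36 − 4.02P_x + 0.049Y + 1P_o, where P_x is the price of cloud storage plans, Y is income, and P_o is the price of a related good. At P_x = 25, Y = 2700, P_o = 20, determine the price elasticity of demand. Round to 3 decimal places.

At the given point, Q_d = 36 − 4.02(25) + 0.049(2700) + 1(20) = 36 − 100.5 + 132.3 + 20 = 87.8.
∂Q_d/∂P_x = −4.02, so E_p = (−4.02)·(25/87.8) ≈ -1.145.
|E_p| > 1: demand is elastic.

-1.145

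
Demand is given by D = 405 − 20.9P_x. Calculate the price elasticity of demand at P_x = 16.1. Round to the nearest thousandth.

At P_x = 16.1, D = 68.51.
dD/dP_x = −20.9.
Point elasticity E = (dD/dP_x)·(P_x/D) = -20.9 × 16.1/68.51 ≈ -4.912.
|E| > 1, so demand is elastic at this price.

-4.912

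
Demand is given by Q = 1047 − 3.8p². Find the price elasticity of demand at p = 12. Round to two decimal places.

At p = 12, Q = 499.8.
dQ/dp = −2·3.8·p = −91.2.
Point elasticity E = (dQ/dp)·(p/Q) = -91.2 × 12/499.8 ≈ -2.19.
|E| > 1, so demand is elastic at this price.

-2.19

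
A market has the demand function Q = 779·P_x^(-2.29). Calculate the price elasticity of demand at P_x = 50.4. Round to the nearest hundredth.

For a Cobb–Douglas (constant-elasticity) form Q = A·P_x^α·…, the elasticity with respect to P_x equals the exponent α at every point.
Here the exponent on P_x is -2.29, so the price elasticity of demand is -2.29.

-2.29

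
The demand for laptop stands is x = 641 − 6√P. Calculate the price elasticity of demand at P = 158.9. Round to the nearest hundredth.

-0.07

At P = 158.9, x = 565.3667.
dx/dP = −6/(2√P) = −6/(2·12.6056).
Point elasticity E = (dx/dP)·(P/x) = -0.238 × 158.9/565.3667 ≈ -0.07.
|E| < 1, so demand is inelastic at this price.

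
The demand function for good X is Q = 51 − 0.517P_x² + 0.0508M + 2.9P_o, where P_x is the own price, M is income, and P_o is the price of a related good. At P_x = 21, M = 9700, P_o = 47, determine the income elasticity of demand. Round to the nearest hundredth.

1.09

At the given point, Q = 51 − 0.517(21)² + 0.0508(9700) + 2.9(47) = 51 − 227.997 + 492.76 + 136.3 = 452.063.
∂Q/∂M = +0.0508, so E_I = 0.0508·(9700/452.063) ≈ 1.09.
E_I > 1: normal good (luxury).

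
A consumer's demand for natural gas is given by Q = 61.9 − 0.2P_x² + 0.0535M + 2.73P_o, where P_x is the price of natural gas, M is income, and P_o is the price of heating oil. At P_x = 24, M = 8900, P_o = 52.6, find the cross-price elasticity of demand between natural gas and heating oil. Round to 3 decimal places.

Substituting, Q = 61.9 − 0.2(24)² + 0.0535(8900) + 2.73(52.6) = 61.9 − 115.2 + 476.15 + 143.598 = 566.448.
∂Q/∂P_o = +2.73, so E_xy = 2.73·(52.6/566.448) ≈ 0.254.
E_xy > 0: the goods are substitutes.

0.254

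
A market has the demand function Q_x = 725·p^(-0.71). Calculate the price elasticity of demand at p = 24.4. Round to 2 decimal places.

-0.71

For a Cobb–Douglas (constant-elasticity) form Q_x = A·p^α·…, the elasticity with respect to p equals the exponent α at every point.
Here the exponent on p is -0.71, so the price elasticity of demand is -0.71.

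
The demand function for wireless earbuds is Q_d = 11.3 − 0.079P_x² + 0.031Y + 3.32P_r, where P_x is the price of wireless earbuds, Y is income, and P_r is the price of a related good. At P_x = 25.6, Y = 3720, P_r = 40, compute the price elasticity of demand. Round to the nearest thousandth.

-0.499

Evaluating quantity at (P_x, Y, P_r) gives Q_d = 11.3 − 0.079(25.6)² + 0.031(3720) + 3.32(40) = 11.3 − 51.7734 + 115.32 + 132.8 = 207.6466.
∂Q_d/∂P_x = −2·0.079·P_x = -4.0448, so E_p = -4.0448·(25.6/207.6466) ≈ -0.499.
|E_p| < 1: demand is inelastic.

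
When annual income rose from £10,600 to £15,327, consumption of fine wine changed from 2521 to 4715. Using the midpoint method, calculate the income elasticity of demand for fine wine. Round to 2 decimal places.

1.66

%ΔQ = (4715 − 2521)/[(2521+4715)/2] = 2194/3618 ≈ 0.6064.
%ΔY = (15,327 − 10,600)/[(10,600+15,327)/2] = 4727/12963.5 ≈ 0.3646.
E_I = %ΔQ/%ΔY ≈ 1.66.
E_I > 1: normal good (luxury).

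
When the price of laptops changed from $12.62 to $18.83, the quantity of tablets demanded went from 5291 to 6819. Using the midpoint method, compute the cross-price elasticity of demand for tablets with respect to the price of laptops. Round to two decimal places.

0.64

%ΔQ_x = (6819 − 5291)/[(5291+6819)/2] = 1528/6055 ≈ 0.2524.
%ΔP_y = (18.83 − 12.62)/[(12.62+18.83)/2] ≈ 0.3949.
E_xy = 0.2524/0.3949 ≈ 0.64.
E_xy > 0, so tablets and laptops are substitutes.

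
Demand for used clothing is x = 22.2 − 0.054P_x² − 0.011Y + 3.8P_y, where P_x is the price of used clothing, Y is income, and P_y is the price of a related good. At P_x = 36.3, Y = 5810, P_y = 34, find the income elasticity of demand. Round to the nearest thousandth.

Substituting, x = 22.2 − 0.054(36.3)² − 0.011(5810) + 3.8(34) = 22.2 − 71.1553 − 63.91 + 129.2 = 16.3347.
∂x/∂Y = −0.011, so E_I = -0.011·(5810/16.3347) ≈ -3.913.
E_I < 0: inferior good.

-3.913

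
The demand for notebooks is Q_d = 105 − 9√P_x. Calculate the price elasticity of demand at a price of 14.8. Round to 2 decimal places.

-0.25

At P_x = 14.8, Q_d = 70.3763.
dQ_d/dP_x = −9/(2√P_x) = −9/(2·3.8471).
Point elasticity E = (dQ_d/dP_x)·(P_x/Q_d) = -1.1697 × 14.8/70.3763 ≈ -0.25.
|E| < 1, so demand is inelastic at this price.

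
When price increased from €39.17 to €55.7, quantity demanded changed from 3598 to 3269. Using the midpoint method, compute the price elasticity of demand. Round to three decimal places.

%Δq = (3269 − 3598)/[(3598 + 3269)/2] = -329/3433.5 ≈ -0.0958.
%Δp = (55.7 − 39.17)/[(39.17 + 55.7)/2] = 16.53/47.435 ≈ 0.3485.
Arc elasticity E = %Δq/%Δp ≈ -0.0958/0.3485 ≈ -0.275.
|E| < 1: demand is inelastic over this range.

-0.275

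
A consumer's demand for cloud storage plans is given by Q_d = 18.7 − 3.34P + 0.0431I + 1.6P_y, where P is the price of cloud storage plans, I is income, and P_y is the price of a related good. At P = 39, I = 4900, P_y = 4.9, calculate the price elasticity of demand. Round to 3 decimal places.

-1.212

At the given point, Q_d = 18.7 − 3.34(39) + 0.0431(4900) + 1.6(4.9) = 18.7 − 130.26 + 211.19 + 7.84 = 107.47.
∂Q_d/∂P = −3.34, so E_p = (−3.34)·(39/107.47) ≈ -1.212.
|E_p| > 1: demand is elastic.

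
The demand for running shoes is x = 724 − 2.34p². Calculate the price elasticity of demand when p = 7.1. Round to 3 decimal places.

-0.389

At p = 7.1, x = 606.0406.
dx/dp = −2·2.34·p = −33.228.
Point elasticity E = (dx/dp)·(p/x) = -33.228 × 7.1/606.0406 ≈ -0.389.
|E| < 1, so demand is inelastic at this price.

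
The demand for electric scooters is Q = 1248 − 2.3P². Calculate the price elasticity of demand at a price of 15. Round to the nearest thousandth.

At P = 15, Q = 730.5.
dQ/dP = −2·2.3·P = −69.
Point elasticity E = (dQ/dP)·(P/Q) = -69 × 15/730.5 ≈ -1.417.
|E| > 1, so demand is elastic at this price.

-1.417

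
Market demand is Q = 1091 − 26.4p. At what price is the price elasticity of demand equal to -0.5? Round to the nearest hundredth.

Set −bp/(a − bp) = −0.5 ⇒ bp = 0.5(a − bp) ⇒ bp(1+0.5) = 0.5·a.
p = 0.5·1091/(26.4·1.5) ≈ 13.78.

13.78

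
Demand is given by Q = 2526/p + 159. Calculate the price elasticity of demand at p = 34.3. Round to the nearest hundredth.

At p = 34.3, Q = 232.6443.
dQ/dp = −2526/p² = −2.1471.
Point elasticity E = (dQ/dp)·(p/Q) = -2.1471 × 34.3/232.6443 ≈ -0.32.
|E| < 1, so demand is inelastic at this price.

-0.32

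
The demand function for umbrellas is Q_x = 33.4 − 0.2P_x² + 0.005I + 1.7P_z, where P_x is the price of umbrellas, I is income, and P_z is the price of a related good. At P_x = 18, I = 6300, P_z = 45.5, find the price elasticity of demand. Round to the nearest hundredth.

-1.67

Substituting, Q_x = 33.4 − 0.2(18)² + 0.005(6300) + 1.7(45.5) = 33.4 − 64.8 + 31.5 + 77.35 = 77.45.
∂Q_x/∂P_x = −2·0.2·P_x = -7.2, so E_p = -7.2·(18/77.45) ≈ -1.67.
|E_p| > 1: demand is elastic.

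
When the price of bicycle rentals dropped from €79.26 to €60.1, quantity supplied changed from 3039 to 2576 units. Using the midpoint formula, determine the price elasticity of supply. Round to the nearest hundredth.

%ΔQ = (2576 − 3039)/[(3039 + 2576)/2] = -463/2807.5 ≈ -0.1649.
%Δp = (60.1 − 79.26)/[(79.26 + 60.1)/2] = -19.16/69.68 ≈ -0.2750.
Arc elasticity E = %ΔQ/%Δp ≈ -0.1649/-0.2750 ≈ 0.60.
|E| < 1: supply is inelastic over this range.

0.60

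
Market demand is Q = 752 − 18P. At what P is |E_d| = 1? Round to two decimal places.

For linear demand Q = a − bP, E = −bP/(a − bP). |E| = 1 ⇒ bP = a − bP ⇒ P = a/(2b).
P = 752/(2·18) ≈ 20.89.

20.89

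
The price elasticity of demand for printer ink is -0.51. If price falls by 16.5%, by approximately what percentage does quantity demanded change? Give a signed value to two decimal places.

%ΔQ ≈ E × %ΔP = (-0.51) × (-16.5%) ≈ 8.42%.

8.42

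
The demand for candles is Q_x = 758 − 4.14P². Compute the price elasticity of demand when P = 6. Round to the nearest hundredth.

-0.49

At P = 6, Q_x = 608.96.
dQ_x/dP = −2·4.14·P = −49.68.
Point elasticity E = (dQ_x/dP)·(P/Q_x) = -49.68 × 6/608.96 ≈ -0.49.
|E| < 1, so demand is inelastic at this price.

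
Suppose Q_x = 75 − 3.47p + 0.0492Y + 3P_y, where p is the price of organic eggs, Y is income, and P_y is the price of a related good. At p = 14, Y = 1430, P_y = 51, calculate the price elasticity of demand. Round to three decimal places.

-0.194

First evaluate Q_x: 75 − 3.47(14) + 0.0492(1430) + 3(51) = 75 − 48.58 + 70.356 + 153 = 249.776.
∂Q_x/∂p = −3.47, so E_p = (−3.47)·(14/249.776) ≈ -0.194.
|E_p| < 1: demand is inelastic.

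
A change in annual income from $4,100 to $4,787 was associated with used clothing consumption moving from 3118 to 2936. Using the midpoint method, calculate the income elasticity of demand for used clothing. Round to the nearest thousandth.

%ΔQ = (2936 − 3118)/[(3118+2936)/2] = -182/3027 ≈ -0.0601.
%ΔI = (4,787 − 4,100)/[(4,100+4,787)/2] = 687/4443.5 ≈ 0.1546.
E_I = %ΔQ/%ΔI ≈ -0.389.
E_I < 0: inferior good.

-0.389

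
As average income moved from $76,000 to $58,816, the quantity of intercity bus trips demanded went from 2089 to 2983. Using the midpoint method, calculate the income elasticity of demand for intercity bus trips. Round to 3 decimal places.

%ΔQ = (2983 − 2089)/[(2089+2983)/2] = 894/2536 ≈ 0.3525.
%ΔI = (58,816 − 76,000)/[(76,000+58,816)/2] = -17184/67408 ≈ -0.2549.
E_I = %ΔQ/%ΔI ≈ -1.383.
E_I < 0: inferior good.

-1.383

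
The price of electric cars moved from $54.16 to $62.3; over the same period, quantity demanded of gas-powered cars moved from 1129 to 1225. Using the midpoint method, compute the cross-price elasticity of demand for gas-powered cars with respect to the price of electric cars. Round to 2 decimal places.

0.58

%ΔQ_x = (1225 − 1129)/[(1129+1225)/2] = 96/1177 ≈ 0.0816.
%ΔP_y = (62.3 − 54.16)/[(54.16+62.3)/2] ≈ 0.1398.
E_xy = 0.0816/0.1398 ≈ 0.58.
E_xy > 0, so gas-powered cars and electric cars are substitutes.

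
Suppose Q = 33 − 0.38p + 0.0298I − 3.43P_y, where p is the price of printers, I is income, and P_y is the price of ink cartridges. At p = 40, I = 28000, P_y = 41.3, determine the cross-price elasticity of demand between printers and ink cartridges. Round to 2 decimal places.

-0.20

First evaluate Q: 33 − 0.38(40) + 0.0298(28000) − 3.43(41.3) = 33 − 15.2 + 834.4 − 141.659 = 710.541.
∂Q/∂P_y = −3.43, so E_xy = -3.43·(41.3/710.541) ≈ -0.20.
E_xy < 0: the goods are complements.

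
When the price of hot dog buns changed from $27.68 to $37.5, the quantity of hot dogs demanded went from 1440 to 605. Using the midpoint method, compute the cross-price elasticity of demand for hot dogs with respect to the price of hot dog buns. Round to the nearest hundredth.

%ΔQ_x = (605 − 1440)/[(1440+605)/2] = -835/1022.5 ≈ -0.8166.
%ΔP_y = (37.5 − 27.68)/[(27.68+37.5)/2] ≈ 0.3013.
E_xy = -0.8166/0.3013 ≈ -2.71.
E_xy < 0, so hot dogs and hot dog buns are complements.

-2.71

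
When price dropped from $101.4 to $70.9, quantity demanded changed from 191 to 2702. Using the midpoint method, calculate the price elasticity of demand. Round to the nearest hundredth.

-4.90

%Δq = (2702 − 191)/[(191 + 2702)/2] = 2511/1446.5 ≈ 1.7359.
%Δp = (70.9 − 101.4)/[(101.4 + 70.9)/2] = -30.5/86.15 ≈ -0.3540.
Arc elasticity E = %Δq/%Δp ≈ 1.7359/-0.3540 ≈ -4.90.
|E| > 1: demand is elastic over this range.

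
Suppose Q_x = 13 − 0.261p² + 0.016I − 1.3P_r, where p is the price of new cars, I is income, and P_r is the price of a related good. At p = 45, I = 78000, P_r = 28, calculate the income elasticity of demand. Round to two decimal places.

Evaluating quantity at (p, I, P_r) gives Q_x = 13 − 0.261(45)² + 0.016(78000) − 1.3(28) = 13 − 528.525 + 1248 − 36.4 = 696.075.
∂Q_x/∂I = +0.016, so E_I = 0.016·(78000/696.075) ≈ 1.79.
E_I > 1: normal good (luxury).

1.79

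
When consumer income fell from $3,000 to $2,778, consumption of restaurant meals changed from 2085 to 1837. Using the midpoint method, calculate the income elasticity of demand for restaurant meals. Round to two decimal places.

1.65

%ΔQ = (1837 − 2085)/[(2085+1837)/2] = -248/1961 ≈ -0.1265.
%ΔY = (2,778 − 3,000)/[(3,000+2,778)/2] = -222/2889 ≈ -0.0768.
E_I = %ΔQ/%ΔY ≈ 1.65.
E_I > 1: normal good (luxury).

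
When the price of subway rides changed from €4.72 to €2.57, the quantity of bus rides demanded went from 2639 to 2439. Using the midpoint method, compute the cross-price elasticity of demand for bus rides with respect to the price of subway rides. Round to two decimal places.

0.13

%ΔQ_x = (2439 − 2639)/[(2639+2439)/2] = -200/2539 ≈ -0.0788.
%ΔP_y = (2.57 − 4.72)/[(4.72+2.57)/2] ≈ -0.5898.
E_xy = -0.0788/-0.5898 ≈ 0.13.
E_xy > 0, so bus rides and subway rides are substitutes.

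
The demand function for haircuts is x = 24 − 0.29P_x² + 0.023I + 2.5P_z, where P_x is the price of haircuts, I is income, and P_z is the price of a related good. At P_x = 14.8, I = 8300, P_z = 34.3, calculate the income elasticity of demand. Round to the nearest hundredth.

0.81

At the given point, x = 24 − 0.29(14.8)² + 0.023(8300) + 2.5(34.3) = 24 − 63.5216 + 190.9 + 85.75 = 237.1284.
∂x/∂I = +0.023, so E_I = 0.023·(8300/237.1284) ≈ 0.81.
E_I ∈ (0,1): normal good (necessity).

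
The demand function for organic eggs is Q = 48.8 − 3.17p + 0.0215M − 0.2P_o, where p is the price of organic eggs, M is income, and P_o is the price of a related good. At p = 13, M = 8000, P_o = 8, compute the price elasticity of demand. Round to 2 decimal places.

Substituting, Q = 48.8 − 3.17(13) + 0.0215(8000) − 0.2(8) = 48.8 − 41.21 + 172 − 1.6 = 177.99.
∂Q/∂p = −3.17, so E_p = (−3.17)·(13/177.99) ≈ -0.23.
|E_p| < 1: demand is inelastic.

-0.23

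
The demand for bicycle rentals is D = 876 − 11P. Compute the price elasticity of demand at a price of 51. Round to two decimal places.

At P = 51, D = 315.
dD/dP = −11.
Point elasticity E = (dD/dP)·(P/D) = -11 × 51/315 ≈ -1.78.
|E| > 1, so demand is elastic at this price.

-1.78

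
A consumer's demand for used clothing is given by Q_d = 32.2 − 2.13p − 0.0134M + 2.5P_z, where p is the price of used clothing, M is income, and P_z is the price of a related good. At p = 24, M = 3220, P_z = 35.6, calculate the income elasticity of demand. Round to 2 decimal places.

-1.60

Substituting, Q_d = 32.2 − 2.13(24) − 0.0134(3220) + 2.5(35.6) = 32.2 − 51.12 − 43.148 + 89 = 26.932.
∂Q_d/∂M = −0.0134, so E_I = -0.0134·(3220/26.932) ≈ -1.60.
E_I < 0: inferior good.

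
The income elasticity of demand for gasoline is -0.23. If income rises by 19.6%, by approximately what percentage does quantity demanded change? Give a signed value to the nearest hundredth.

%ΔQ ≈ E × %ΔI = (-0.23) × (19.6%) ≈ -4.51%.

-4.51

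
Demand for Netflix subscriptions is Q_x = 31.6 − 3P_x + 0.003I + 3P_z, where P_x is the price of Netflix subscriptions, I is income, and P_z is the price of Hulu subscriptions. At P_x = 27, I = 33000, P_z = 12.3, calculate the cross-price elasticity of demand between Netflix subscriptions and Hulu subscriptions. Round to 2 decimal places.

Substituting, Q_x = 31.6 − 3(27) + 0.003(33000) + 3(12.3) = 31.6 − 81 + 99 + 36.9 = 86.5.
∂Q_x/∂P_z = +3, so E_xy = 3·(12.3/86.5) ≈ 0.43.
E_xy > 0: the goods are substitutes.

0.43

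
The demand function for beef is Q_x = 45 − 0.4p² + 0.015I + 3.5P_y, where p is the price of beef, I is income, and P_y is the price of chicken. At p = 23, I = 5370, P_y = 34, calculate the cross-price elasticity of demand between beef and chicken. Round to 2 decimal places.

3.61

Q_x = 45 − 0.4(23)² + 0.015(5370) + 3.5(34) = 45 − 211.6 + 80.55 + 119 = 32.95.
∂Q_x/∂P_y = +3.5, so E_xy = 3.5·(34/32.95) ≈ 3.61.
E_xy > 0: the goods are substitutes.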